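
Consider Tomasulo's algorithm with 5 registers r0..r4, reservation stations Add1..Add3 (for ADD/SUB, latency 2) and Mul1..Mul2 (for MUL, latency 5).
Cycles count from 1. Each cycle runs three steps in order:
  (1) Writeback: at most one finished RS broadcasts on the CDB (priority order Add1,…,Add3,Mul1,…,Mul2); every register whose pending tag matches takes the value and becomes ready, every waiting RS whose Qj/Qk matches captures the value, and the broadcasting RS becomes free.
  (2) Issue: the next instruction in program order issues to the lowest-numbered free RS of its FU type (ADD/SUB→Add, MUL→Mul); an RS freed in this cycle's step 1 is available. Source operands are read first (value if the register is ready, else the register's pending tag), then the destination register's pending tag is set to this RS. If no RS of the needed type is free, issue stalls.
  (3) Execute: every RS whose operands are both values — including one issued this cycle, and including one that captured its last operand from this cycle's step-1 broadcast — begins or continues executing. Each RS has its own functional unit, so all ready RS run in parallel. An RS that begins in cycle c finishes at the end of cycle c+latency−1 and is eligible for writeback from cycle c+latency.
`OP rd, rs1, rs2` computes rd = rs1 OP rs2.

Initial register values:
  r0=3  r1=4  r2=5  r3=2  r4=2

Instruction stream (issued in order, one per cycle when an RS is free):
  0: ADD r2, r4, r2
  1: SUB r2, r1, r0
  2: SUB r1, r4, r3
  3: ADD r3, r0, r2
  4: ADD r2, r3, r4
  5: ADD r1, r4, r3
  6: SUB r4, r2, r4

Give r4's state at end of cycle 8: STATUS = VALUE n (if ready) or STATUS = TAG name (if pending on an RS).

cycle 1: issue ADD r2<-Add1 // r0:3,r1:4,r2:Add1,r3:2,r4:2
cycle 2: issue SUB r2<-Add2 // r0:3,r1:4,r2:Add2,r3:2,r4:2
cycle 3: CDB Add1=7; issue SUB r1<-Add1 // r0:3,r1:Add1,r2:Add2,r3:2,r4:2
cycle 4: CDB Add2=1; issue ADD r3<-Add2 // r0:3,r1:Add1,r2:1,r3:Add2,r4:2
cycle 5: CDB Add1=0; issue ADD r2<-Add1 // r0:3,r1:0,r2:Add1,r3:Add2,r4:2
cycle 6: CDB Add2=4; issue ADD r1<-Add2 // r0:3,r1:Add2,r2:Add1,r3:4,r4:2
cycle 7: issue SUB r4<-Add3 // r0:3,r1:Add2,r2:Add1,r3:4,r4:Add3
cycle 8: CDB Add1=6 // r0:3,r1:Add2,r2:6,r3:4,r4:Add3

STATUS = TAG Add3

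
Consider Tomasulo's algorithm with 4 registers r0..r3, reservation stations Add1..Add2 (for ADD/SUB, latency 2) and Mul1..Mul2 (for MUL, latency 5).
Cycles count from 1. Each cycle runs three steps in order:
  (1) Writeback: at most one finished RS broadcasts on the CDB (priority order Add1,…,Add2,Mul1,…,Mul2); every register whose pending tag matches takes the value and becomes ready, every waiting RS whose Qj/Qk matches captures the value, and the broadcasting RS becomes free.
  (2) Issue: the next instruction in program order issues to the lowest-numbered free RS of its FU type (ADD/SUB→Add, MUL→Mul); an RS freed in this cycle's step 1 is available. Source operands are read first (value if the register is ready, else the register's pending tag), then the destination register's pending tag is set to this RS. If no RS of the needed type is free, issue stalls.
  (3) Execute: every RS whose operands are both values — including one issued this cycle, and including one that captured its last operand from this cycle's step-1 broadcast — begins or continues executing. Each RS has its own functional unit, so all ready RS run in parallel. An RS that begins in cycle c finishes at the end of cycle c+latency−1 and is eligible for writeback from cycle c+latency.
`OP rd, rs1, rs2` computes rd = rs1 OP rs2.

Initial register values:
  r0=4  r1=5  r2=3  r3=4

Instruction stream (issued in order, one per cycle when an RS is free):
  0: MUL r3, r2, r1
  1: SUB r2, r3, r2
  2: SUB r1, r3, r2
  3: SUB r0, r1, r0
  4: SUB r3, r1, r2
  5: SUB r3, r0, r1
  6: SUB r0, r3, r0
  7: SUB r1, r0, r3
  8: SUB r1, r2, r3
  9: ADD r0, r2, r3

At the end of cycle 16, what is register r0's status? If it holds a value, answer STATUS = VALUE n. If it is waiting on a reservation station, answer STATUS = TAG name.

c1: issue MUL r3<-Mul1 | r0:4,r1:5,r2:3,r3:Mul1
c2: issue SUB r2<-Add1 | r0:4,r1:5,r2:Add1,r3:Mul1
c3: issue SUB r1<-Add2 | r0:4,r1:Add2,r2:Add1,r3:Mul1
c4: stall | r0:4,r1:Add2,r2:Add1,r3:Mul1
c5: stall | r0:4,r1:Add2,r2:Add1,r3:Mul1
c6: CDB Mul1=15; stall | r0:4,r1:Add2,r2:Add1,r3:15
c7: stall | r0:4,r1:Add2,r2:Add1,r3:15
c8: CDB Add1=12; issue SUB r0<-Add1 | r0:Add1,r1:Add2,r2:12,r3:15
c9: stall | r0:Add1,r1:Add2,r2:12,r3:15
c10: CDB Add2=3; issue SUB r3<-Add2 | r0:Add1,r1:3,r2:12,r3:Add2
c11: stall | r0:Add1,r1:3,r2:12,r3:Add2
c12: CDB Add1=-1; issue SUB r3<-Add1 | r0:-1,r1:3,r2:12,r3:Add1
c13: CDB Add2=-9; issue SUB r0<-Add2 | r0:Add2,r1:3,r2:12,r3:Add1
c14: CDB Add1=-4; issue SUB r1<-Add1 | r0:Add2,r1:Add1,r2:12,r3:-4
c15: stall | r0:Add2,r1:Add1,r2:12,r3:-4
c16: CDB Add2=-3; issue SUB r1<-Add2 | r0:-3,r1:Add2,r2:12,r3:-4

STATUS = VALUE -3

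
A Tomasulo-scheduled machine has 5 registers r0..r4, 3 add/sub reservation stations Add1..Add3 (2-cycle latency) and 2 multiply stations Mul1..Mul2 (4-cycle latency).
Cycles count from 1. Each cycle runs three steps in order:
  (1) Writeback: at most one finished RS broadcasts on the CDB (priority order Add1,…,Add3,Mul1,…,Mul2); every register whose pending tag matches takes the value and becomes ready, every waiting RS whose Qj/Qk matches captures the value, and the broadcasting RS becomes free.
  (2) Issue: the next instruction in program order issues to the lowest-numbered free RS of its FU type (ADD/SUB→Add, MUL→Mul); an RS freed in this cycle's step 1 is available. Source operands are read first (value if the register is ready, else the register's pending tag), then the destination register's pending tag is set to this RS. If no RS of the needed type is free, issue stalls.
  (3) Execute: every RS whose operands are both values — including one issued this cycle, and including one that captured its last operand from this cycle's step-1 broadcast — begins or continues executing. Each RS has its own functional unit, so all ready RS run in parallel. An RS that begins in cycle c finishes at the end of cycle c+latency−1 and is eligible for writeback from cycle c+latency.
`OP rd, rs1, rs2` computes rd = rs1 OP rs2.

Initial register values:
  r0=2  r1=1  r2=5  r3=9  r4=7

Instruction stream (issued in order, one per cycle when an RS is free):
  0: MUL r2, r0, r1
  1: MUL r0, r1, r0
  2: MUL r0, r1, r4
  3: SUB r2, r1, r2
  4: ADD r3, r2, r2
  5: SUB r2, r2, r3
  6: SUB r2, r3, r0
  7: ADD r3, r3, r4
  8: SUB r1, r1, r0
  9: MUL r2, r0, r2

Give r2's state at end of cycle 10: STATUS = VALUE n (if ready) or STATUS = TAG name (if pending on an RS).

STATUS = TAG Add3

  c1: issue MUL r2<-Mul1  regs: r0:2,r1:1,r2:Mul1,r3:9,r4:7
  c2: issue MUL r0<-Mul2  regs: r0:Mul2,r1:1,r2:Mul1,r3:9,r4:7
  c3: stall  regs: r0:Mul2,r1:1,r2:Mul1,r3:9,r4:7
  c4: stall  regs: r0:Mul2,r1:1,r2:Mul1,r3:9,r4:7
  c5: CDB Mul1=2; issue MUL r0<-Mul1  regs: r0:Mul1,r1:1,r2:2,r3:9,r4:7
  c6: CDB Mul2=2; issue SUB r2<-Add1  regs: r0:Mul1,r1:1,r2:Add1,r3:9,r4:7
  c7: issue ADD r3<-Add2  regs: r0:Mul1,r1:1,r2:Add1,r3:Add2,r4:7
  c8: CDB Add1=-1; issue SUB r2<-Add1  regs: r0:Mul1,r1:1,r2:Add1,r3:Add2,r4:7
  c9: CDB Mul1=7; issue SUB r2<-Add3  regs: r0:7,r1:1,r2:Add3,r3:Add2,r4:7
  c10: CDB Add2=-2; issue ADD r3<-Add2  regs: r0:7,r1:1,r2:Add3,r3:Add2,r4:7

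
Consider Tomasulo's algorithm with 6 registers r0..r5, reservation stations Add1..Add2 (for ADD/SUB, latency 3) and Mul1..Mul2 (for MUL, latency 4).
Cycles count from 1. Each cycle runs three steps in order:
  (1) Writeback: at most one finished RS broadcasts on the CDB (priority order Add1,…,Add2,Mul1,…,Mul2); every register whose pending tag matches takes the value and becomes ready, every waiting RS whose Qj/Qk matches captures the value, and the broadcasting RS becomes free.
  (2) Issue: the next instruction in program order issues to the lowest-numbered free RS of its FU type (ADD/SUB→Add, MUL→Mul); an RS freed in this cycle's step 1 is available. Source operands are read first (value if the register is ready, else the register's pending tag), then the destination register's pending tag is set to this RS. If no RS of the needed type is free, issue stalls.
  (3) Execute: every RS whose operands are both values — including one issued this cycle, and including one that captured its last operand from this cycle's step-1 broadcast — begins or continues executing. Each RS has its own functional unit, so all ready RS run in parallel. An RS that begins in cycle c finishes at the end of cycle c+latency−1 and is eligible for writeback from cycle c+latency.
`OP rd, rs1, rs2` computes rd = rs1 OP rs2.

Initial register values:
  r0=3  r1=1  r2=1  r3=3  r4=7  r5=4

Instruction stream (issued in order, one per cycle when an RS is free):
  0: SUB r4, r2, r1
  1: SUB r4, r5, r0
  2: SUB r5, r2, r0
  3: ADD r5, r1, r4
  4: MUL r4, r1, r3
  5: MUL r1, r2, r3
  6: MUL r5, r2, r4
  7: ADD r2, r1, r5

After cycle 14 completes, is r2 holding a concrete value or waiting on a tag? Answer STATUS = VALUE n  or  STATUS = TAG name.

STATUS = TAG Add1

  c1: issue SUB r4<-Add1  regs: r0:3,r1:1,r2:1,r3:3,r4:Add1,r5:4
  c2: issue SUB r4<-Add2  regs: r0:3,r1:1,r2:1,r3:3,r4:Add2,r5:4
  c3: stall  regs: r0:3,r1:1,r2:1,r3:3,r4:Add2,r5:4
  c4: CDB Add1=0; issue SUB r5<-Add1  regs: r0:3,r1:1,r2:1,r3:3,r4:Add2,r5:Add1
  c5: CDB Add2=1; issue ADD r5<-Add2  regs: r0:3,r1:1,r2:1,r3:3,r4:1,r5:Add2
  c6: issue MUL r4<-Mul1  regs: r0:3,r1:1,r2:1,r3:3,r4:Mul1,r5:Add2
  c7: CDB Add1=-2; issue MUL r1<-Mul2  regs: r0:3,r1:Mul2,r2:1,r3:3,r4:Mul1,r5:Add2
  c8: CDB Add2=2; stall  regs: r0:3,r1:Mul2,r2:1,r3:3,r4:Mul1,r5:2
  c9: stall  regs: r0:3,r1:Mul2,r2:1,r3:3,r4:Mul1,r5:2
  c10: CDB Mul1=3; issue MUL r5<-Mul1  regs: r0:3,r1:Mul2,r2:1,r3:3,r4:3,r5:Mul1
  c11: CDB Mul2=3; issue ADD r2<-Add1  regs: r0:3,r1:3,r2:Add1,r3:3,r4:3,r5:Mul1
  c12: -  regs: r0:3,r1:3,r2:Add1,r3:3,r4:3,r5:Mul1
  c13: -  regs: r0:3,r1:3,r2:Add1,r3:3,r4:3,r5:Mul1
  c14: CDB Mul1=3  regs: r0:3,r1:3,r2:Add1,r3:3,r4:3,r5:3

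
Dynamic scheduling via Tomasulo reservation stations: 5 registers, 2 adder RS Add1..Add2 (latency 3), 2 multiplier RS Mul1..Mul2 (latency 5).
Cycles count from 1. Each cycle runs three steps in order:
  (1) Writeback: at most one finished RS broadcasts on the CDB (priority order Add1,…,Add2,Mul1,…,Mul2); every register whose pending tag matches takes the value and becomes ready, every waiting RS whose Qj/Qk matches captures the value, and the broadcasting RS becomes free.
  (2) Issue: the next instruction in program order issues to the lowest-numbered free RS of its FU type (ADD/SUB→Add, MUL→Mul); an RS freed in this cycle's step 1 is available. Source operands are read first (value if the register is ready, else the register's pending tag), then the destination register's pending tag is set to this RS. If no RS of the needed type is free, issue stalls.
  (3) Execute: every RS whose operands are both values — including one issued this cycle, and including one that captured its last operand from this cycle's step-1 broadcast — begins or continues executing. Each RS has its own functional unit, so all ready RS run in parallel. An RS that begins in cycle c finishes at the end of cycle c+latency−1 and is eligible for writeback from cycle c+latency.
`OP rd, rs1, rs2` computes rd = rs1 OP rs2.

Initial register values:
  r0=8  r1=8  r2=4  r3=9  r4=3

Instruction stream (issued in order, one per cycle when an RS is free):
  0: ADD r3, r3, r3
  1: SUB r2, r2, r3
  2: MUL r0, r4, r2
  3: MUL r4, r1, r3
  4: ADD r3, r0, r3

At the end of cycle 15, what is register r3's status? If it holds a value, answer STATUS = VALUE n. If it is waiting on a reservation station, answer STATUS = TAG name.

cycle 1: issue ADD r3<-Add1 // r0:8,r1:8,r2:4,r3:Add1,r4:3
cycle 2: issue SUB r2<-Add2 // r0:8,r1:8,r2:Add2,r3:Add1,r4:3
cycle 3: issue MUL r0<-Mul1 // r0:Mul1,r1:8,r2:Add2,r3:Add1,r4:3
cycle 4: CDB Add1=18; issue MUL r4<-Mul2 // r0:Mul1,r1:8,r2:Add2,r3:18,r4:Mul2
cycle 5: issue ADD r3<-Add1 // r0:Mul1,r1:8,r2:Add2,r3:Add1,r4:Mul2
cycle 6: - // r0:Mul1,r1:8,r2:Add2,r3:Add1,r4:Mul2
cycle 7: CDB Add2=-14 // r0:Mul1,r1:8,r2:-14,r3:Add1,r4:Mul2
cycle 8: - // r0:Mul1,r1:8,r2:-14,r3:Add1,r4:Mul2
cycle 9: CDB Mul2=144 // r0:Mul1,r1:8,r2:-14,r3:Add1,r4:144
cycle 10: - // r0:Mul1,r1:8,r2:-14,r3:Add1,r4:144
cycle 11: - // r0:Mul1,r1:8,r2:-14,r3:Add1,r4:144
cycle 12: CDB Mul1=-42 // r0:-42,r1:8,r2:-14,r3:Add1,r4:144
cycle 13: - // r0:-42,r1:8,r2:-14,r3:Add1,r4:144
cycle 14: - // r0:-42,r1:8,r2:-14,r3:Add1,r4:144
cycle 15: CDB Add1=-24 // r0:-42,r1:8,r2:-14,r3:-24,r4:144

STATUS = VALUE -24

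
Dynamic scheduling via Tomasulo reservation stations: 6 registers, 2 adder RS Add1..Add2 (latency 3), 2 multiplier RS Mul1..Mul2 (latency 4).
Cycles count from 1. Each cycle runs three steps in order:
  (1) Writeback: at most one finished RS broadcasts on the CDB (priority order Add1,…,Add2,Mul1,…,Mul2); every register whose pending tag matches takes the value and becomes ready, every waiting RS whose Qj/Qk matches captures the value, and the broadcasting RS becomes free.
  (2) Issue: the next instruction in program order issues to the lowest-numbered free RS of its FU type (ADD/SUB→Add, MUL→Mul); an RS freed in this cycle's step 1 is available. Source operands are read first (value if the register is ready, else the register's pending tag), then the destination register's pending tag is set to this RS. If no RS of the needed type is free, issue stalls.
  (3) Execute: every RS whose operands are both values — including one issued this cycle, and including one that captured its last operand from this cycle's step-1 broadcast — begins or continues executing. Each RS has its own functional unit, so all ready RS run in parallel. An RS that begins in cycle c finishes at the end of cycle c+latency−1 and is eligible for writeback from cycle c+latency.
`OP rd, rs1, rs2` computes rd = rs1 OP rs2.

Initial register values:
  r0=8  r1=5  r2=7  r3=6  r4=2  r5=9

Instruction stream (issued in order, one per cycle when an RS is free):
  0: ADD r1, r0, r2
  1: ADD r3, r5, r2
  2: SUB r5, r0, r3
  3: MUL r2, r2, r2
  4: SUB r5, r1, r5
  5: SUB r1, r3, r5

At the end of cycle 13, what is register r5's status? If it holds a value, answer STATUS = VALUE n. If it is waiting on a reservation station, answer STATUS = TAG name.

STATUS = VALUE 23

c1: issue ADD r1<-Add1 | r0:8,r1:Add1,r2:7,r3:6,r4:2,r5:9
c2: issue ADD r3<-Add2 | r0:8,r1:Add1,r2:7,r3:Add2,r4:2,r5:9
c3: stall | r0:8,r1:Add1,r2:7,r3:Add2,r4:2,r5:9
c4: CDB Add1=15; issue SUB r5<-Add1 | r0:8,r1:15,r2:7,r3:Add2,r4:2,r5:Add1
c5: CDB Add2=16; issue MUL r2<-Mul1 | r0:8,r1:15,r2:Mul1,r3:16,r4:2,r5:Add1
c6: issue SUB r5<-Add2 | r0:8,r1:15,r2:Mul1,r3:16,r4:2,r5:Add2
c7: stall | r0:8,r1:15,r2:Mul1,r3:16,r4:2,r5:Add2
c8: CDB Add1=-8; issue SUB r1<-Add1 | r0:8,r1:Add1,r2:Mul1,r3:16,r4:2,r5:Add2
c9: CDB Mul1=49 | r0:8,r1:Add1,r2:49,r3:16,r4:2,r5:Add2
c10: - | r0:8,r1:Add1,r2:49,r3:16,r4:2,r5:Add2
c11: CDB Add2=23 | r0:8,r1:Add1,r2:49,r3:16,r4:2,r5:23
c12: - | r0:8,r1:Add1,r2:49,r3:16,r4:2,r5:23
c13: - | r0:8,r1:Add1,r2:49,r3:16,r4:2,r5:23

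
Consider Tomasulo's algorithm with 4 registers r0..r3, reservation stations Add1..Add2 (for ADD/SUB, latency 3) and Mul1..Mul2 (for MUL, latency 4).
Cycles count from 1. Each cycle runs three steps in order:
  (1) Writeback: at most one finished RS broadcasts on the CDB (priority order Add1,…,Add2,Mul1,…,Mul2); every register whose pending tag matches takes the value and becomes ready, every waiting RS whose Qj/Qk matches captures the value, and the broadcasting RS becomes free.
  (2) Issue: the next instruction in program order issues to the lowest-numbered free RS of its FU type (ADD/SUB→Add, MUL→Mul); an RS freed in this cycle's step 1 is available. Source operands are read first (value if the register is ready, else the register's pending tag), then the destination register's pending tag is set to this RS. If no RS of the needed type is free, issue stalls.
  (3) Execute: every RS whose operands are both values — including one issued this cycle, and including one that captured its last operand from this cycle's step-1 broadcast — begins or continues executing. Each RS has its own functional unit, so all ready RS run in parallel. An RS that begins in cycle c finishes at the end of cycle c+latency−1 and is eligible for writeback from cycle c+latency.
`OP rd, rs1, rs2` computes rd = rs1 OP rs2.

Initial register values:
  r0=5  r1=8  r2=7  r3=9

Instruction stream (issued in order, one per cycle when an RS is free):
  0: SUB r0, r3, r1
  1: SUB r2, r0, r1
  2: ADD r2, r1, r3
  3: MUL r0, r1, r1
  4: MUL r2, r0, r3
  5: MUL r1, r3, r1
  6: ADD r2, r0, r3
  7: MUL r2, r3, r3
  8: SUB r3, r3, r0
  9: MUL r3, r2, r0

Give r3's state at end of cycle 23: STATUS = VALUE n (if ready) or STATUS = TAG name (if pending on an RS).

  c1: issue SUB r0<-Add1  regs: r0:Add1,r1:8,r2:7,r3:9
  c2: issue SUB r2<-Add2  regs: r0:Add1,r1:8,r2:Add2,r3:9
  c3: stall  regs: r0:Add1,r1:8,r2:Add2,r3:9
  c4: CDB Add1=1; issue ADD r2<-Add1  regs: r0:1,r1:8,r2:Add1,r3:9
  c5: issue MUL r0<-Mul1  regs: r0:Mul1,r1:8,r2:Add1,r3:9
  c6: issue MUL r2<-Mul2  regs: r0:Mul1,r1:8,r2:Mul2,r3:9
  c7: CDB Add1=17; stall  regs: r0:Mul1,r1:8,r2:Mul2,r3:9
  c8: CDB Add2=-7; stall  regs: r0:Mul1,r1:8,r2:Mul2,r3:9
  c9: CDB Mul1=64; issue MUL r1<-Mul1  regs: r0:64,r1:Mul1,r2:Mul2,r3:9
  c10: issue ADD r2<-Add1  regs: r0:64,r1:Mul1,r2:Add1,r3:9
  c11: stall  regs: r0:64,r1:Mul1,r2:Add1,r3:9
  c12: stall  regs: r0:64,r1:Mul1,r2:Add1,r3:9
  c13: CDB Add1=73; stall  regs: r0:64,r1:Mul1,r2:73,r3:9
  c14: CDB Mul1=72; issue MUL r2<-Mul1  regs: r0:64,r1:72,r2:Mul1,r3:9
  c15: CDB Mul2=576; issue SUB r3<-Add1  regs: r0:64,r1:72,r2:Mul1,r3:Add1
  c16: issue MUL r3<-Mul2  regs: r0:64,r1:72,r2:Mul1,r3:Mul2
  c17: -  regs: r0:64,r1:72,r2:Mul1,r3:Mul2
  c18: CDB Add1=-55  regs: r0:64,r1:72,r2:Mul1,r3:Mul2
  c19: CDB Mul1=81  regs: r0:64,r1:72,r2:81,r3:Mul2
  c20: -  regs: r0:64,r1:72,r2:81,r3:Mul2
  c21: -  regs: r0:64,r1:72,r2:81,r3:Mul2
  c22: -  regs: r0:64,r1:72,r2:81,r3:Mul2
  c23: CDB Mul2=5184  regs: r0:64,r1:72,r2:81,r3:5184

STATUS = VALUE 5184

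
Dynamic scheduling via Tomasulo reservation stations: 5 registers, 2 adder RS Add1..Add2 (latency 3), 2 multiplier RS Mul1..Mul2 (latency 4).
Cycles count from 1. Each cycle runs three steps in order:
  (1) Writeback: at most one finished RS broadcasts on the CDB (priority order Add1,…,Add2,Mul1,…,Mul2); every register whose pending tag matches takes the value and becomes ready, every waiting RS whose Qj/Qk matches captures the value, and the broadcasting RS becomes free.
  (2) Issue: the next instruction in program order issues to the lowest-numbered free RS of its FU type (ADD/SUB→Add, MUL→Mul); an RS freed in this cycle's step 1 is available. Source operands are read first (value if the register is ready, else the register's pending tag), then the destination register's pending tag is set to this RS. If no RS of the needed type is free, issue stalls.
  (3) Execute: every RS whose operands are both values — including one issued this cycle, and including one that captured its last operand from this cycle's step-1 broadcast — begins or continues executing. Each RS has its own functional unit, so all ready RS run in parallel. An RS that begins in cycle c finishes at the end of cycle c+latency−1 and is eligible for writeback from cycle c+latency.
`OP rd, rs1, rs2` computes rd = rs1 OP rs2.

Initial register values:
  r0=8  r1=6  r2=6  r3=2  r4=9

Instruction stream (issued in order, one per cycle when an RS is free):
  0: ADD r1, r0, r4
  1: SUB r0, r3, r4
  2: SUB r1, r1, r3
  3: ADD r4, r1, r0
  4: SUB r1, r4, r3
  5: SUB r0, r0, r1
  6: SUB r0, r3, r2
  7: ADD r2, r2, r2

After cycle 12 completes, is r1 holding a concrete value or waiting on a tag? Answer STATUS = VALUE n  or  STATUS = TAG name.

c1: issue ADD r1<-Add1 | r0:8,r1:Add1,r2:6,r3:2,r4:9
c2: issue SUB r0<-Add2 | r0:Add2,r1:Add1,r2:6,r3:2,r4:9
c3: stall | r0:Add2,r1:Add1,r2:6,r3:2,r4:9
c4: CDB Add1=17; issue SUB r1<-Add1 | r0:Add2,r1:Add1,r2:6,r3:2,r4:9
c5: CDB Add2=-7; issue ADD r4<-Add2 | r0:-7,r1:Add1,r2:6,r3:2,r4:Add2
c6: stall | r0:-7,r1:Add1,r2:6,r3:2,r4:Add2
c7: CDB Add1=15; issue SUB r1<-Add1 | r0:-7,r1:Add1,r2:6,r3:2,r4:Add2
c8: stall | r0:-7,r1:Add1,r2:6,r3:2,r4:Add2
c9: stall | r0:-7,r1:Add1,r2:6,r3:2,r4:Add2
c10: CDB Add2=8; issue SUB r0<-Add2 | r0:Add2,r1:Add1,r2:6,r3:2,r4:8
c11: stall | r0:Add2,r1:Add1,r2:6,r3:2,r4:8
c12: stall | r0:Add2,r1:Add1,r2:6,r3:2,r4:8

STATUS = TAG Add1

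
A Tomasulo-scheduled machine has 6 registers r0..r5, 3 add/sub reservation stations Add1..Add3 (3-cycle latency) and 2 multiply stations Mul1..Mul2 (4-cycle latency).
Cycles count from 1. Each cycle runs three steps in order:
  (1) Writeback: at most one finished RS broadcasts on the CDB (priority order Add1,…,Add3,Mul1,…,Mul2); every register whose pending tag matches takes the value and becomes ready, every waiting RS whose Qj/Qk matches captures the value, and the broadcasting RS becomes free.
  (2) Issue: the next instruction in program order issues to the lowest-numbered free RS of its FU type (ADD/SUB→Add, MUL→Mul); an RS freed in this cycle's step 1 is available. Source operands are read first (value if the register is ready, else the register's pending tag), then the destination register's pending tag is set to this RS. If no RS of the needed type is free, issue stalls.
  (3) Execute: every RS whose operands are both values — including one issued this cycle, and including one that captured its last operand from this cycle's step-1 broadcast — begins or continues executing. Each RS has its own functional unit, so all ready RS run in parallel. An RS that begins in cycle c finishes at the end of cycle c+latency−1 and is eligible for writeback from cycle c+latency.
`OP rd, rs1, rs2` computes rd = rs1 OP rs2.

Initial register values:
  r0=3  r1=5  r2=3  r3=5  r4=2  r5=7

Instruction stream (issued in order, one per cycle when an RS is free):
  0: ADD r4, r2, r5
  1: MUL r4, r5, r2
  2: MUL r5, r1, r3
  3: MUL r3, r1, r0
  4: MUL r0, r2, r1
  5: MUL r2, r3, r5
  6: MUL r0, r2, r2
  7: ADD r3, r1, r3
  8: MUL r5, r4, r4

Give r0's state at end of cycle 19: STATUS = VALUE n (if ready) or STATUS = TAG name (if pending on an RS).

STATUS = VALUE 140625

  c1: issue ADD r4<-Add1  regs: r0:3,r1:5,r2:3,r3:5,r4:Add1,r5:7
  c2: issue MUL r4<-Mul1  regs: r0:3,r1:5,r2:3,r3:5,r4:Mul1,r5:7
  c3: issue MUL r5<-Mul2  regs: r0:3,r1:5,r2:3,r3:5,r4:Mul1,r5:Mul2
  c4: CDB Add1=10; stall  regs: r0:3,r1:5,r2:3,r3:5,r4:Mul1,r5:Mul2
  c5: stall  regs: r0:3,r1:5,r2:3,r3:5,r4:Mul1,r5:Mul2
  c6: CDB Mul1=21; issue MUL r3<-Mul1  regs: r0:3,r1:5,r2:3,r3:Mul1,r4:21,r5:Mul2
  c7: CDB Mul2=25; issue MUL r0<-Mul2  regs: r0:Mul2,r1:5,r2:3,r3:Mul1,r4:21,r5:25
  c8: stall  regs: r0:Mul2,r1:5,r2:3,r3:Mul1,r4:21,r5:25
  c9: stall  regs: r0:Mul2,r1:5,r2:3,r3:Mul1,r4:21,r5:25
  c10: CDB Mul1=15; issue MUL r2<-Mul1  regs: r0:Mul2,r1:5,r2:Mul1,r3:15,r4:21,r5:25
  c11: CDB Mul2=15; issue MUL r0<-Mul2  regs: r0:Mul2,r1:5,r2:Mul1,r3:15,r4:21,r5:25
  c12: issue ADD r3<-Add1  regs: r0:Mul2,r1:5,r2:Mul1,r3:Add1,r4:21,r5:25
  c13: stall  regs: r0:Mul2,r1:5,r2:Mul1,r3:Add1,r4:21,r5:25
  c14: CDB Mul1=375; issue MUL r5<-Mul1  regs: r0:Mul2,r1:5,r2:375,r3:Add1,r4:21,r5:Mul1
  c15: CDB Add1=20  regs: r0:Mul2,r1:5,r2:375,r3:20,r4:21,r5:Mul1
  c16: -  regs: r0:Mul2,r1:5,r2:375,r3:20,r4:21,r5:Mul1
  c17: -  regs: r0:Mul2,r1:5,r2:375,r3:20,r4:21,r5:Mul1
  c18: CDB Mul1=441  regs: r0:Mul2,r1:5,r2:375,r3:20,r4:21,r5:441
  c19: CDB Mul2=140625  regs: r0:140625,r1:5,r2:375,r3:20,r4:21,r5:441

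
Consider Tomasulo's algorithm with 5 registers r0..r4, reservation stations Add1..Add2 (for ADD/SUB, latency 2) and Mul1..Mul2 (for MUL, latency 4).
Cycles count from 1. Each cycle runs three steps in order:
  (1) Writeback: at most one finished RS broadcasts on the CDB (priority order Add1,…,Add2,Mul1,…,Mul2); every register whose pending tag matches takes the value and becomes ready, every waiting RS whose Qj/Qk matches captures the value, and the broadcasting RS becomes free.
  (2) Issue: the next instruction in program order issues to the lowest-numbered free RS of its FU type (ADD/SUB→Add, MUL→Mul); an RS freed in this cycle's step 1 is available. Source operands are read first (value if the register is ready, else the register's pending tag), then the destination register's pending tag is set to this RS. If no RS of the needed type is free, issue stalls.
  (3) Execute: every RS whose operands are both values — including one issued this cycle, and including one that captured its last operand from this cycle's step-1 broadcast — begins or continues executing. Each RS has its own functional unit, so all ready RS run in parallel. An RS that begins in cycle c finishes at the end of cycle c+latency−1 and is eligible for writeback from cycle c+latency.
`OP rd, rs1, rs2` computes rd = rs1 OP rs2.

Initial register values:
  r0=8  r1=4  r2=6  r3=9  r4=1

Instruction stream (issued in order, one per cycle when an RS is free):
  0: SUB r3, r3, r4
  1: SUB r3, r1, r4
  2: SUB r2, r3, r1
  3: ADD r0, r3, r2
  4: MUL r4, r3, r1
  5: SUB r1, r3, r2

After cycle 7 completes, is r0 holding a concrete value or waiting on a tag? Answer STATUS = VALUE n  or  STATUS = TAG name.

STATUS = TAG Add2

cycle 1: issue SUB r3<-Add1 // r0:8,r1:4,r2:6,r3:Add1,r4:1
cycle 2: issue SUB r3<-Add2 // r0:8,r1:4,r2:6,r3:Add2,r4:1
cycle 3: CDB Add1=8; issue SUB r2<-Add1 // r0:8,r1:4,r2:Add1,r3:Add2,r4:1
cycle 4: CDB Add2=3; issue ADD r0<-Add2 // r0:Add2,r1:4,r2:Add1,r3:3,r4:1
cycle 5: issue MUL r4<-Mul1 // r0:Add2,r1:4,r2:Add1,r3:3,r4:Mul1
cycle 6: CDB Add1=-1; issue SUB r1<-Add1 // r0:Add2,r1:Add1,r2:-1,r3:3,r4:Mul1
cycle 7: - // r0:Add2,r1:Add1,r2:-1,r3:3,r4:Mul1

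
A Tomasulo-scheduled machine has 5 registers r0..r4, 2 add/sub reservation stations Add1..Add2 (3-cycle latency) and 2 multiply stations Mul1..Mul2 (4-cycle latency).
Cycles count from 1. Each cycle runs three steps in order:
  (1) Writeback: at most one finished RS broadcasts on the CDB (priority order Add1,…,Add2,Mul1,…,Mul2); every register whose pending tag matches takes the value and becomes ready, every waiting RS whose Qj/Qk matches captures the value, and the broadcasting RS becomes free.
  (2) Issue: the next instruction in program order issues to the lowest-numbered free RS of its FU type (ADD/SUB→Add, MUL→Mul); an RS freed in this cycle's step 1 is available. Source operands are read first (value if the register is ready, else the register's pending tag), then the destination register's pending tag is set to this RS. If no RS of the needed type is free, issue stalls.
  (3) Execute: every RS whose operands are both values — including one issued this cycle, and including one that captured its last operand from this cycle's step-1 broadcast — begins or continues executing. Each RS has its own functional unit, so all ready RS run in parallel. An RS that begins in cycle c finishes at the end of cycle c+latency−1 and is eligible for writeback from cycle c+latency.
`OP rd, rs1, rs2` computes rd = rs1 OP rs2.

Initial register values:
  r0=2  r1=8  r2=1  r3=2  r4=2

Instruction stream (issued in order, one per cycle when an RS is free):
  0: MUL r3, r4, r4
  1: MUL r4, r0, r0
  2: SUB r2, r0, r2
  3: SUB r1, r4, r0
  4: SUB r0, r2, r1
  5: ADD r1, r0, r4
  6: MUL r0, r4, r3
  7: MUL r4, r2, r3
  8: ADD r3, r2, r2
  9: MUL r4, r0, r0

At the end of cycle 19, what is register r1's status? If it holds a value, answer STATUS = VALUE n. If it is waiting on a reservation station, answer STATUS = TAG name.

STATUS = VALUE 3

cycle 1: issue MUL r3<-Mul1 // r0:2,r1:8,r2:1,r3:Mul1,r4:2
cycle 2: issue MUL r4<-Mul2 // r0:2,r1:8,r2:1,r3:Mul1,r4:Mul2
cycle 3: issue SUB r2<-Add1 // r0:2,r1:8,r2:Add1,r3:Mul1,r4:Mul2
cycle 4: issue SUB r1<-Add2 // r0:2,r1:Add2,r2:Add1,r3:Mul1,r4:Mul2
cycle 5: CDB Mul1=4; stall // r0:2,r1:Add2,r2:Add1,r3:4,r4:Mul2
cycle 6: CDB Add1=1; issue SUB r0<-Add1 // r0:Add1,r1:Add2,r2:1,r3:4,r4:Mul2
cycle 7: CDB Mul2=4; stall // r0:Add1,r1:Add2,r2:1,r3:4,r4:4
cycle 8: stall // r0:Add1,r1:Add2,r2:1,r3:4,r4:4
cycle 9: stall // r0:Add1,r1:Add2,r2:1,r3:4,r4:4
cycle 10: CDB Add2=2; issue ADD r1<-Add2 // r0:Add1,r1:Add2,r2:1,r3:4,r4:4
cycle 11: issue MUL r0<-Mul1 // r0:Mul1,r1:Add2,r2:1,r3:4,r4:4
cycle 12: issue MUL r4<-Mul2 // r0:Mul1,r1:Add2,r2:1,r3:4,r4:Mul2
cycle 13: CDB Add1=-1; issue ADD r3<-Add1 // r0:Mul1,r1:Add2,r2:1,r3:Add1,r4:Mul2
cycle 14: stall // r0:Mul1,r1:Add2,r2:1,r3:Add1,r4:Mul2
cycle 15: CDB Mul1=16; issue MUL r4<-Mul1 // r0:16,r1:Add2,r2:1,r3:Add1,r4:Mul1
cycle 16: CDB Add1=2 // r0:16,r1:Add2,r2:1,r3:2,r4:Mul1
cycle 17: CDB Add2=3 // r0:16,r1:3,r2:1,r3:2,r4:Mul1
cycle 18: CDB Mul2=4 // r0:16,r1:3,r2:1,r3:2,r4:Mul1
cycle 19: CDB Mul1=256 // r0:16,r1:3,r2:1,r3:2,r4:256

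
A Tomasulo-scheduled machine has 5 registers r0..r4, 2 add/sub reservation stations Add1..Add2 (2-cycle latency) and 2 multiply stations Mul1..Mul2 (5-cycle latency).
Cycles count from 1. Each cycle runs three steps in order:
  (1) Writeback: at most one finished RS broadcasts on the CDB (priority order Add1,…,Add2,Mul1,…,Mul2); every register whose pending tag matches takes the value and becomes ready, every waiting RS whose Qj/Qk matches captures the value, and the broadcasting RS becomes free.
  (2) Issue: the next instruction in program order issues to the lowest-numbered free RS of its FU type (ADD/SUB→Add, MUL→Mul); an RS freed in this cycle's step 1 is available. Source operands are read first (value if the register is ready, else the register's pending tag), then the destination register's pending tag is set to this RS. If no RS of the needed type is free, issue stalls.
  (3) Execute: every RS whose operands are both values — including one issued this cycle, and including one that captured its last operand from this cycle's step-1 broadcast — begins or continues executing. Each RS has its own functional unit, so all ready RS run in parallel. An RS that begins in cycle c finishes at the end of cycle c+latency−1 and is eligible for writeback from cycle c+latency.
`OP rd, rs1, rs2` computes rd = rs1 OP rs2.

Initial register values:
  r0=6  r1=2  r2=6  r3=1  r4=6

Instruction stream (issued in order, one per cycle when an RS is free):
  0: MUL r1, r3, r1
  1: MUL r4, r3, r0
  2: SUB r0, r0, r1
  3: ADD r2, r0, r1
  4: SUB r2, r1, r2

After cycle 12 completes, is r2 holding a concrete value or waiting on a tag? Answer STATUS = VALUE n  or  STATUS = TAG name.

c1: issue MUL r1<-Mul1 | r0:6,r1:Mul1,r2:6,r3:1,r4:6
c2: issue MUL r4<-Mul2 | r0:6,r1:Mul1,r2:6,r3:1,r4:Mul2
c3: issue SUB r0<-Add1 | r0:Add1,r1:Mul1,r2:6,r3:1,r4:Mul2
c4: issue ADD r2<-Add2 | r0:Add1,r1:Mul1,r2:Add2,r3:1,r4:Mul2
c5: stall | r0:Add1,r1:Mul1,r2:Add2,r3:1,r4:Mul2
c6: CDB Mul1=2; stall | r0:Add1,r1:2,r2:Add2,r3:1,r4:Mul2
c7: CDB Mul2=6; stall | r0:Add1,r1:2,r2:Add2,r3:1,r4:6
c8: CDB Add1=4; issue SUB r2<-Add1 | r0:4,r1:2,r2:Add1,r3:1,r4:6
c9: - | r0:4,r1:2,r2:Add1,r3:1,r4:6
c10: CDB Add2=6 | r0:4,r1:2,r2:Add1,r3:1,r4:6
c11: - | r0:4,r1:2,r2:Add1,r3:1,r4:6
c12: CDB Add1=-4 | r0:4,r1:2,r2:-4,r3:1,r4:6

STATUS = VALUE -4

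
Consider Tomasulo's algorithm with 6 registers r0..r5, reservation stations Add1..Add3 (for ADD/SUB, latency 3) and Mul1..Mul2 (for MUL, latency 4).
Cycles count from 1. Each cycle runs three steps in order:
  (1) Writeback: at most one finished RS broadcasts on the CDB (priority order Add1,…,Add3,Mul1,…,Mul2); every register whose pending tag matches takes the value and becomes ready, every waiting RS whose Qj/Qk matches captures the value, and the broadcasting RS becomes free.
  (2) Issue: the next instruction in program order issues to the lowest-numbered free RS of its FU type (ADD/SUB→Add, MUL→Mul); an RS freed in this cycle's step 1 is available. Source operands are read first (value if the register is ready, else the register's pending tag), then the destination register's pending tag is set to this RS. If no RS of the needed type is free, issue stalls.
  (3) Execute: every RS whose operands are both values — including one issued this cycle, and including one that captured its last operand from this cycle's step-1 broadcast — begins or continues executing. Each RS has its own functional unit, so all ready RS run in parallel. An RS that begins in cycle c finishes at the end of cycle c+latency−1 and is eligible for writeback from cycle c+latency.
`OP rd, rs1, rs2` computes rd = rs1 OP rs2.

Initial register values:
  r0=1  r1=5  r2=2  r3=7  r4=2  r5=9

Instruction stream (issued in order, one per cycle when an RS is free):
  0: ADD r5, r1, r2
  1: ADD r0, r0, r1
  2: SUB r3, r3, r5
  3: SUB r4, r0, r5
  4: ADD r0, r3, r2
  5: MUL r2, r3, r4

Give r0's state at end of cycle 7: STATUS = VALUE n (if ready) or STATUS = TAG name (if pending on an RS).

STATUS = TAG Add2

  c1: issue ADD r5<-Add1  regs: r0:1,r1:5,r2:2,r3:7,r4:2,r5:Add1
  c2: issue ADD r0<-Add2  regs: r0:Add2,r1:5,r2:2,r3:7,r4:2,r5:Add1
  c3: issue SUB r3<-Add3  regs: r0:Add2,r1:5,r2:2,r3:Add3,r4:2,r5:Add1
  c4: CDB Add1=7; issue SUB r4<-Add1  regs: r0:Add2,r1:5,r2:2,r3:Add3,r4:Add1,r5:7
  c5: CDB Add2=6; issue ADD r0<-Add2  regs: r0:Add2,r1:5,r2:2,r3:Add3,r4:Add1,r5:7
  c6: issue MUL r2<-Mul1  regs: r0:Add2,r1:5,r2:Mul1,r3:Add3,r4:Add1,r5:7
  c7: CDB Add3=0  regs: r0:Add2,r1:5,r2:Mul1,r3:0,r4:Add1,r5:7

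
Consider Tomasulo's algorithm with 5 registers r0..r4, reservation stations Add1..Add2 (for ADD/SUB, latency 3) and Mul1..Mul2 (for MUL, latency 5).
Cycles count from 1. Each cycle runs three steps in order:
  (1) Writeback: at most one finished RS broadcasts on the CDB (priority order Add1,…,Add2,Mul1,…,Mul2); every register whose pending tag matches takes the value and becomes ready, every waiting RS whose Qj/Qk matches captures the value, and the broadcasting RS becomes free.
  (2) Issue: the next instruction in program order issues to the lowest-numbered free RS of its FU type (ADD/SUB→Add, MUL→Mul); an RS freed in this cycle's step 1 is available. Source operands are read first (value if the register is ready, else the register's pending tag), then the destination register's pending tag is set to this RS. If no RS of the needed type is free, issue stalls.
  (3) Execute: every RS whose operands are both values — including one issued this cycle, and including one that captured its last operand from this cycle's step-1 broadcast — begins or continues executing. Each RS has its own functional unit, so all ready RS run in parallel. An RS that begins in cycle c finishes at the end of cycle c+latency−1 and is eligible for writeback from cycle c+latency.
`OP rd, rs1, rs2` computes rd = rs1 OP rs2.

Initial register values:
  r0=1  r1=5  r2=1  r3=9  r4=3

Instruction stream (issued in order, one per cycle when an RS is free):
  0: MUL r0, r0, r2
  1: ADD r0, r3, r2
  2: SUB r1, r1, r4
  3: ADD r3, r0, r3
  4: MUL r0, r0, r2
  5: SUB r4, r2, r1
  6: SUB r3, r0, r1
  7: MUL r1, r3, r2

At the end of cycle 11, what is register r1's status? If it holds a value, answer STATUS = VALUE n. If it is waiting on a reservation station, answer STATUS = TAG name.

  c1: issue MUL r0<-Mul1  regs: r0:Mul1,r1:5,r2:1,r3:9,r4:3
  c2: issue ADD r0<-Add1  regs: r0:Add1,r1:5,r2:1,r3:9,r4:3
  c3: issue SUB r1<-Add2  regs: r0:Add1,r1:Add2,r2:1,r3:9,r4:3
  c4: stall  regs: r0:Add1,r1:Add2,r2:1,r3:9,r4:3
  c5: CDB Add1=10; issue ADD r3<-Add1  regs: r0:10,r1:Add2,r2:1,r3:Add1,r4:3
  c6: CDB Add2=2; issue MUL r0<-Mul2  regs: r0:Mul2,r1:2,r2:1,r3:Add1,r4:3
  c7: CDB Mul1=1; issue SUB r4<-Add2  regs: r0:Mul2,r1:2,r2:1,r3:Add1,r4:Add2
  c8: CDB Add1=19; issue SUB r3<-Add1  regs: r0:Mul2,r1:2,r2:1,r3:Add1,r4:Add2
  c9: issue MUL r1<-Mul1  regs: r0:Mul2,r1:Mul1,r2:1,r3:Add1,r4:Add2
  c10: CDB Add2=-1  regs: r0:Mul2,r1:Mul1,r2:1,r3:Add1,r4:-1
  c11: CDB Mul2=10  regs: r0:10,r1:Mul1,r2:1,r3:Add1,r4:-1

STATUS = TAG Mul1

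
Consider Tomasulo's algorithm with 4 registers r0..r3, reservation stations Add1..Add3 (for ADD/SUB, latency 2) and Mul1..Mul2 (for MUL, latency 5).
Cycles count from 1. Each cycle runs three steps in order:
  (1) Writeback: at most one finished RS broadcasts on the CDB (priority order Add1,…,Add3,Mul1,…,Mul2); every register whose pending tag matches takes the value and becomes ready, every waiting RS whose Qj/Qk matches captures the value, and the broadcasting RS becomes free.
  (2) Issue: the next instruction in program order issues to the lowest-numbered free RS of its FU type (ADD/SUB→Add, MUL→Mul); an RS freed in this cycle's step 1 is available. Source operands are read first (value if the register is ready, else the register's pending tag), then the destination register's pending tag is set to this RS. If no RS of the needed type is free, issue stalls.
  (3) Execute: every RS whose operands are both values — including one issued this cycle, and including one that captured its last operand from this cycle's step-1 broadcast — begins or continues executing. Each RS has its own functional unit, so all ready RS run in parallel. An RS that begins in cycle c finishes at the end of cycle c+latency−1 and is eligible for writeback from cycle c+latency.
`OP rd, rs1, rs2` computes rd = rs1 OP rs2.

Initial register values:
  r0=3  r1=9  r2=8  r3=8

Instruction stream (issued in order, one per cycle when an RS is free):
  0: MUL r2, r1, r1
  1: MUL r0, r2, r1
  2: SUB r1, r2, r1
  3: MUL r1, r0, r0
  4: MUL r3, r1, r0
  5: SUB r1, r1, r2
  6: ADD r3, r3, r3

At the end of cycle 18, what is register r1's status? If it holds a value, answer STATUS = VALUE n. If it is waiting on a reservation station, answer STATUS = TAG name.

STATUS = VALUE 531360

  c1: issue MUL r2<-Mul1  regs: r0:3,r1:9,r2:Mul1,r3:8
  c2: issue MUL r0<-Mul2  regs: r0:Mul2,r1:9,r2:Mul1,r3:8
  c3: issue SUB r1<-Add1  regs: r0:Mul2,r1:Add1,r2:Mul1,r3:8
  c4: stall  regs: r0:Mul2,r1:Add1,r2:Mul1,r3:8
  c5: stall  regs: r0:Mul2,r1:Add1,r2:Mul1,r3:8
  c6: CDB Mul1=81; issue MUL r1<-Mul1  regs: r0:Mul2,r1:Mul1,r2:81,r3:8
  c7: stall  regs: r0:Mul2,r1:Mul1,r2:81,r3:8
  c8: CDB Add1=72; stall  regs: r0:Mul2,r1:Mul1,r2:81,r3:8
  c9: stall  regs: r0:Mul2,r1:Mul1,r2:81,r3:8
  c10: stall  regs: r0:Mul2,r1:Mul1,r2:81,r3:8
  c11: CDB Mul2=729; issue MUL r3<-Mul2  regs: r0:729,r1:Mul1,r2:81,r3:Mul2
  c12: issue SUB r1<-Add1  regs: r0:729,r1:Add1,r2:81,r3:Mul2
  c13: issue ADD r3<-Add2  regs: r0:729,r1:Add1,r2:81,r3:Add2
  c14: -  regs: r0:729,r1:Add1,r2:81,r3:Add2
  c15: -  regs: r0:729,r1:Add1,r2:81,r3:Add2
  c16: CDB Mul1=531441  regs: r0:729,r1:Add1,r2:81,r3:Add2
  c17: -  regs: r0:729,r1:Add1,r2:81,r3:Add2
  c18: CDB Add1=531360  regs: r0:729,r1:531360,r2:81,r3:Add2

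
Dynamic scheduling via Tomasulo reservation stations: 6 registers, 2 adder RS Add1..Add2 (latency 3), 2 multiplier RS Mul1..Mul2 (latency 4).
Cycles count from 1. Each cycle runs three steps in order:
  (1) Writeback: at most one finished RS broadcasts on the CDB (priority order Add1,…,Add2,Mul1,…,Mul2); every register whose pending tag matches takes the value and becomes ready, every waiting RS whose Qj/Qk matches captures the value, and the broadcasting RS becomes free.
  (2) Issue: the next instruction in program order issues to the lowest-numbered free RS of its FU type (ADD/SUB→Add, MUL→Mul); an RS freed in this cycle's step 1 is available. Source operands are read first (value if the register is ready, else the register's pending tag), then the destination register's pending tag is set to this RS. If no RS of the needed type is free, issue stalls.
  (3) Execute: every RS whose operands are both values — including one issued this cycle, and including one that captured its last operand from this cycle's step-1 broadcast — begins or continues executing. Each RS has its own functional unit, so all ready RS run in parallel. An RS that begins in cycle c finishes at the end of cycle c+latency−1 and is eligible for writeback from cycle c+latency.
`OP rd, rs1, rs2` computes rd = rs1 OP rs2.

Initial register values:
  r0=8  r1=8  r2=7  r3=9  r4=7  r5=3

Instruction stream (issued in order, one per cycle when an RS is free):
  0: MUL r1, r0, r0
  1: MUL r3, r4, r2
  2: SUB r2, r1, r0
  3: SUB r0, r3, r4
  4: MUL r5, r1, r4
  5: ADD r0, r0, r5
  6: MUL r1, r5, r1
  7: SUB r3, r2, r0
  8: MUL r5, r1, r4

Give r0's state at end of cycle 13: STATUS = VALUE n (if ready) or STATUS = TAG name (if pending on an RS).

c1: issue MUL r1<-Mul1 | r0:8,r1:Mul1,r2:7,r3:9,r4:7,r5:3
c2: issue MUL r3<-Mul2 | r0:8,r1:Mul1,r2:7,r3:Mul2,r4:7,r5:3
c3: issue SUB r2<-Add1 | r0:8,r1:Mul1,r2:Add1,r3:Mul2,r4:7,r5:3
c4: issue SUB r0<-Add2 | r0:Add2,r1:Mul1,r2:Add1,r3:Mul2,r4:7,r5:3
c5: CDB Mul1=64; issue MUL r5<-Mul1 | r0:Add2,r1:64,r2:Add1,r3:Mul2,r4:7,r5:Mul1
c6: CDB Mul2=49; stall | r0:Add2,r1:64,r2:Add1,r3:49,r4:7,r5:Mul1
c7: stall | r0:Add2,r1:64,r2:Add1,r3:49,r4:7,r5:Mul1
c8: CDB Add1=56; issue ADD r0<-Add1 | r0:Add1,r1:64,r2:56,r3:49,r4:7,r5:Mul1
c9: CDB Add2=42; issue MUL r1<-Mul2 | r0:Add1,r1:Mul2,r2:56,r3:49,r4:7,r5:Mul1
c10: CDB Mul1=448; issue SUB r3<-Add2 | r0:Add1,r1:Mul2,r2:56,r3:Add2,r4:7,r5:448
c11: issue MUL r5<-Mul1 | r0:Add1,r1:Mul2,r2:56,r3:Add2,r4:7,r5:Mul1
c12: - | r0:Add1,r1:Mul2,r2:56,r3:Add2,r4:7,r5:Mul1
c13: CDB Add1=490 | r0:490,r1:Mul2,r2:56,r3:Add2,r4:7,r5:Mul1

STATUS = VALUE 490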